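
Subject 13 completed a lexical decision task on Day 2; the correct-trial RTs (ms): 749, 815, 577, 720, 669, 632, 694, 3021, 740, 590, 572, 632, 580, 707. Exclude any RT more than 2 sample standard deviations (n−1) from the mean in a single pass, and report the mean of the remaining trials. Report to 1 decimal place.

n = 14, ΣRT = 11698, M = 835.571
Σ(x−M)² = 5215659.43; s = √(5215659.43/13) = 633.407
Cutoffs: 835.571 ± 2·633.407 → [-431.2, 2102.4]
Outside: 3021 → excluded.
Retained (n=13): Σ = 8677, mean = 8677/13 = 667.462

667.5 ms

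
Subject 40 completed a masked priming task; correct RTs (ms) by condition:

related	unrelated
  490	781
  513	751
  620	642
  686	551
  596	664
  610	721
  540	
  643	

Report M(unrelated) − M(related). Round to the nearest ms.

98 ms

M(related) = 4698/8 = 587.250
M(unrelated) = 4110/6 = 685.000
Difference = 685.000 − 587.250 = 97.750 ms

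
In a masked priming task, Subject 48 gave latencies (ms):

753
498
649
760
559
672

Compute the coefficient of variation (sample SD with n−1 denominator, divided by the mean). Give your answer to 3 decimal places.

n = 6, Σ = 3891, M = 648.5000
Σ(x−M)² = 54565.500; s = √(54565.500/5) = 104.4658
CV = 104.4658 / 648.5000 = 0.16109

0.161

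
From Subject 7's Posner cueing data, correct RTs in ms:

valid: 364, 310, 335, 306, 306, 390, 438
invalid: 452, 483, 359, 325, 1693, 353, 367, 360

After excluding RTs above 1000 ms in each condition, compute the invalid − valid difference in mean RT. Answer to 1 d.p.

35.7 ms

invalid: exclude 1693
M(valid) = 2449/7 = 349.857
M(invalid) = 2699/7 = 385.571
Difference = 385.571 − 349.857 = 35.714 ms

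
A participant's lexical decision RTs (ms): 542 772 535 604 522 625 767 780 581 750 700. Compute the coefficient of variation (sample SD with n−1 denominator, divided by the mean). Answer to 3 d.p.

n = 11, Σ = 7178, M = 652.5455
Σ(x−M)² = 106676.727; s = √(106676.727/10) = 103.2844
CV = 103.2844 / 652.5455 = 0.15828

0.158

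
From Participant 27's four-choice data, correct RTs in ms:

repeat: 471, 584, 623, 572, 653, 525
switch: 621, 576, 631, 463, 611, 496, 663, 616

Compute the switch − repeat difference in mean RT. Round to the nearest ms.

M(repeat) = 3428/6 = 571.333
M(switch) = 4677/8 = 584.625
Difference = 584.625 − 571.333 = 13.292 ms

13 ms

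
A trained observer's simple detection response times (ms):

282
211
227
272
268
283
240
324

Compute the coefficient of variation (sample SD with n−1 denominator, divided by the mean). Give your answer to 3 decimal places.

n = 8, Σ = 2107, M = 263.3750
Σ(x−M)² = 9115.875; s = √(9115.875/7) = 36.0869
CV = 36.0869 / 263.3750 = 0.13702

0.137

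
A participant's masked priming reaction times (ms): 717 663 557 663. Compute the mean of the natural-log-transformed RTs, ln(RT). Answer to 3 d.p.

6.473

ln(RT): 6.5751, 6.4968, 6.3226, 6.4968
Σ ln(RT) = 25.8912
Mean = 25.8912/4 = 6.47280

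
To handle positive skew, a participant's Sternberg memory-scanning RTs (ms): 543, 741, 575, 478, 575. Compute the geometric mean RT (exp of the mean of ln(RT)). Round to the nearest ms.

576 ms

ln(RT): 6.2971, 6.6080, 6.3544, 6.1696, 6.3544
Mean ln(RT) = 31.7835/5 = 6.35669
Geometric mean = exp(6.35669) = 576.34 ms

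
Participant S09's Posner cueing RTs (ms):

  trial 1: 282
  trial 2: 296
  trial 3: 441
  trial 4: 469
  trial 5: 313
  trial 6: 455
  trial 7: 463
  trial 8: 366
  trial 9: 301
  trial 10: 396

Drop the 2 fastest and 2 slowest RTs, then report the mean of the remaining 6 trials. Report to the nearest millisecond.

379 ms

Sorted: 282, 296, 301, 313, 366, 396, 441, 455, 463, 469
Drop lowest 2 (282, 296) and highest 2 (463, 469)
Remaining (n=6): Σ = 2272, mean = 2272/6 = 378.667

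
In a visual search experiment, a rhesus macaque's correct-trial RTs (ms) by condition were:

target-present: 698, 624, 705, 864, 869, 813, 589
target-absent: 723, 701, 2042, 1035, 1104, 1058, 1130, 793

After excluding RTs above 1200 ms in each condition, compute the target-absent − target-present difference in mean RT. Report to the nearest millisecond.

target-absent: exclude 2042
M(target-present) = 5162/7 = 737.429
M(target-absent) = 6544/7 = 934.857
Difference = 934.857 − 737.429 = 197.429 ms

197 ms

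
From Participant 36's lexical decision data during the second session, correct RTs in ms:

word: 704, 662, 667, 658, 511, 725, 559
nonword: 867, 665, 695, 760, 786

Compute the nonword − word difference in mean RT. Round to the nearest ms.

114 ms

M(word) = 4486/7 = 640.857
M(nonword) = 3773/5 = 754.600
Difference = 754.600 − 640.857 = 113.743 ms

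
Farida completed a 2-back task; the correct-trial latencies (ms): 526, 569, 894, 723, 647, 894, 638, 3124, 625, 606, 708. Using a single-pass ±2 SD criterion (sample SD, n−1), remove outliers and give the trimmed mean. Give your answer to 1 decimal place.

683.0 ms

n = 11, ΣRT = 9954, M = 904.909
Σ(x−M)² = 5558326.91; s = √(5558326.91/10) = 745.542
Cutoffs: 904.909 ± 2·745.542 → [-586.2, 2396.0]
Outside: 3124 → excluded.
Retained (n=10): Σ = 6830, mean = 6830/10 = 683.000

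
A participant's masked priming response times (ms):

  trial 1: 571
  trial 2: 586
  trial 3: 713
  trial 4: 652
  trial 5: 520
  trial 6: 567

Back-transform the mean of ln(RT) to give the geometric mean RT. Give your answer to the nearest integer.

ln(RT): 6.3474, 6.3733, 6.5695, 6.4800, 6.2538, 6.3404
Mean ln(RT) = 38.3644/6 = 6.39407
Geometric mean = exp(6.39407) = 598.29 ms

598 ms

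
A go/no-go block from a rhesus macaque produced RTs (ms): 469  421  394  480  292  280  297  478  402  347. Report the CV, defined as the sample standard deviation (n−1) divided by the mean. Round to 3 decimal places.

0.203

n = 10, Σ = 3860, M = 386.0000
Σ(x−M)² = 55248.000; s = √(55248.000/9) = 78.3496
CV = 78.3496 / 386.0000 = 0.20298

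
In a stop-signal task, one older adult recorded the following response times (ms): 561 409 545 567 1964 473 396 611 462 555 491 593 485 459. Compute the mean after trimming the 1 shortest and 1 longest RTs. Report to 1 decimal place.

Sorted: 396, 409, 459, 462, 473, 485, 491, 545, 555, 561, 567, 593, 611, 1964
Drop lowest 1 (396) and highest 1 (1964)
Remaining (n=12): Σ = 6211, mean = 6211/12 = 517.583

517.6 ms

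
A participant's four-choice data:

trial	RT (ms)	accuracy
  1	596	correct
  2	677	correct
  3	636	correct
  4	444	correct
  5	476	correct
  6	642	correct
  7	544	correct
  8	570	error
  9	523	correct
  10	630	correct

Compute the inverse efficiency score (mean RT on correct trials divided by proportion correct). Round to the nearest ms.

638 ms

Correct trials (n=9): 596, 677, 636, 444, 476, 642, 544, 523, 630
Mean correct RT = 5168/9 = 574.2222 ms
Proportion correct = 9/10
IES = 574.2222 / (9/10) = 638.025 ms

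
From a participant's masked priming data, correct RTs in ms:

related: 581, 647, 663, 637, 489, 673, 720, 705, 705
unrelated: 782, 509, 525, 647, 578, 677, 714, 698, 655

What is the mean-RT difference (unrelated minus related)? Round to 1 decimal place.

-3.9 ms

M(related) = 5820/9 = 646.667
M(unrelated) = 5785/9 = 642.778
Difference = 642.778 − 646.667 = -3.889 ms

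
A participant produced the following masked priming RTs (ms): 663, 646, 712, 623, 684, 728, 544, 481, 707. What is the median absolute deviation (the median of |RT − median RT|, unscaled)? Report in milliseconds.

44 ms

Sorted: 481, 544, 623, 646, 663, 684, 707, 712, 728 → median = 663
|x − 663|: 0, 17, 49, 40, 21, 65, 119, 182, 44
Sorted deviations: 0, 17, 21, 40, 44, 49, 65, 119, 182 → MAD = 44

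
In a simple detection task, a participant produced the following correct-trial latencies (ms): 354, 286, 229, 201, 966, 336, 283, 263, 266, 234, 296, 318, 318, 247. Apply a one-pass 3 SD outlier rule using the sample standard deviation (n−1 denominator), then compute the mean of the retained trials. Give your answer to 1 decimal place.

279.3 ms

n = 14, ΣRT = 4597, M = 328.357
Σ(x−M)² = 462191.21; s = √(462191.21/13) = 188.555
Cutoffs: 328.357 ± 3·188.555 → [-237.3, 894.0]
Outside: 966 → excluded.
Retained (n=13): Σ = 3631, mean = 3631/13 = 279.308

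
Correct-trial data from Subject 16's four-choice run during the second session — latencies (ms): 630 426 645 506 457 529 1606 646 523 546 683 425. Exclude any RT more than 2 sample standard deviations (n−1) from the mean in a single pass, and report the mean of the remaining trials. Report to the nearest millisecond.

547 ms

n = 12, ΣRT = 7622, M = 635.167
Σ(x−M)² = 1113197.67; s = √(1113197.67/11) = 318.119
Cutoffs: 635.167 ± 2·318.119 → [-1.1, 1271.4]
Outside: 1606 → excluded.
Retained (n=11): Σ = 6016, mean = 6016/11 = 546.909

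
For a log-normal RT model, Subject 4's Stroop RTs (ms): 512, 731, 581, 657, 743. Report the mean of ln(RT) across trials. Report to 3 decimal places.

ln(RT): 6.2383, 6.5944, 6.3648, 6.4877, 6.6107
Σ ln(RT) = 32.2959
Mean = 32.2959/5 = 6.45917

6.459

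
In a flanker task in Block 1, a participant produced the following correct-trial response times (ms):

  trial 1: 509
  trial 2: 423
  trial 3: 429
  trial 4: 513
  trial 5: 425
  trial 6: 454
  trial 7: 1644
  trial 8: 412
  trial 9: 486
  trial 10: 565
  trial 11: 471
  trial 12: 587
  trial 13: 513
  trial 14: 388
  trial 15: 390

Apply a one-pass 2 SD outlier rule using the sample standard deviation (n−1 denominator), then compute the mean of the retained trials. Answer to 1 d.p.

468.9 ms

n = 15, ΣRT = 8209, M = 547.267
Σ(x−M)² = 1339572.93; s = √(1339572.93/14) = 309.328
Cutoffs: 547.267 ± 2·309.328 → [-71.4, 1165.9]
Outside: 1644 → excluded.
Retained (n=14): Σ = 6565, mean = 6565/14 = 468.929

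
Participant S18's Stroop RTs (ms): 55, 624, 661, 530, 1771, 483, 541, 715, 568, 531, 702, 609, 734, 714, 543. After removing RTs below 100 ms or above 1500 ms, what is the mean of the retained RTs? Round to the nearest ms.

Excluded: 55, 1771
Retained (n=13): Σ = 7955
Mean = 7955/13 = 611.9231

612 ms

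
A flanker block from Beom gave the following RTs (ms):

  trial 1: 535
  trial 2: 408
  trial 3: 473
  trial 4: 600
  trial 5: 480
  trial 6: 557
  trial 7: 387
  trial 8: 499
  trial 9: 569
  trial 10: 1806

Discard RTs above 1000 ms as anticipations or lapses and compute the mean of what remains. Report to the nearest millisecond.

501 ms

Excluded: 1806
Retained (n=9): Σ = 4508
Mean = 4508/9 = 500.8889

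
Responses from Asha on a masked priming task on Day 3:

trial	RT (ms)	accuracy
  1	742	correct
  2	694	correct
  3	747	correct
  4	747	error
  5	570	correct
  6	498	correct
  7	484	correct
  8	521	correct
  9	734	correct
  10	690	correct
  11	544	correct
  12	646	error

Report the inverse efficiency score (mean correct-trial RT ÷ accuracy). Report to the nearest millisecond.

747 ms

Correct trials (n=10): 742, 694, 747, 570, 498, 484, 521, 734, 690, 544
Mean correct RT = 6224/10 = 622.4000 ms
Proportion correct = 10/12
IES = 622.4000 / (10/12) = 746.880 ms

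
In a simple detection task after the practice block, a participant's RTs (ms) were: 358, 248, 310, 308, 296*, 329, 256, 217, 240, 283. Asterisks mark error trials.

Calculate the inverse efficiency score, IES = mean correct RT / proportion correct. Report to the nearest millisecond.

Correct trials (n=9): 358, 248, 310, 308, 329, 256, 217, 240, 283
Mean correct RT = 2549/9 = 283.2222 ms
Proportion correct = 9/10
IES = 283.2222 / (9/10) = 314.691 ms

315 ms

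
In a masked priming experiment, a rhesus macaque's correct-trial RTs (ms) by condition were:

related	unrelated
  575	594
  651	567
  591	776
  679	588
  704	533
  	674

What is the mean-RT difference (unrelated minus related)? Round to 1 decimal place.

-18.0 ms

M(related) = 3200/5 = 640.000
M(unrelated) = 3732/6 = 622.000
Difference = 622.000 − 640.000 = -18.000 ms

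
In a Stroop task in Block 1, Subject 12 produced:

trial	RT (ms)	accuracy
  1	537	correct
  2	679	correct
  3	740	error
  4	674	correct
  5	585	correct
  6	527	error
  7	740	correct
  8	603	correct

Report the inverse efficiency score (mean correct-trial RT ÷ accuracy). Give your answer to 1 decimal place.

848.4 ms

Correct trials (n=6): 537, 679, 674, 585, 740, 603
Mean correct RT = 3818/6 = 636.3333 ms
Proportion correct = 6/8
IES = 636.3333 / (6/8) = 848.444 ms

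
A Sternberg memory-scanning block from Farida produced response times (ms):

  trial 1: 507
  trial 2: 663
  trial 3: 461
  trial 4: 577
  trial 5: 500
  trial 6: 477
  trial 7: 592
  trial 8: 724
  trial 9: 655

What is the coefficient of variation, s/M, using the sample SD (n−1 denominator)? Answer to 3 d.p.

n = 9, Σ = 5156, M = 572.8889
Σ(x−M)² = 69446.889; s = √(69446.889/8) = 93.1711
CV = 93.1711 / 572.8889 = 0.16263

0.163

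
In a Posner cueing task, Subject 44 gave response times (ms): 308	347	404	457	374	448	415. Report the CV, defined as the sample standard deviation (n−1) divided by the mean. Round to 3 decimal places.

n = 7, Σ = 2753, M = 393.2857
Σ(x−M)² = 17427.429; s = √(17427.429/6) = 53.8941
CV = 53.8941 / 393.2857 = 0.13704

0.137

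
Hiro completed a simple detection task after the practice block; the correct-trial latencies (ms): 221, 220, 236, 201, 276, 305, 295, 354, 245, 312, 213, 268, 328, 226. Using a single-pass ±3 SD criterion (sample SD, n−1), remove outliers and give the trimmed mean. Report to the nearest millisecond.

264 ms

n = 14, ΣRT = 3700, M = 264.286
Σ(x−M)² = 30244.86; s = √(30244.86/13) = 48.234
Cutoffs: 264.286 ± 3·48.234 → [119.6, 409.0]
No RTs fall outside the cutoffs; all 14 retained. Mean = 3700/14 = 264.286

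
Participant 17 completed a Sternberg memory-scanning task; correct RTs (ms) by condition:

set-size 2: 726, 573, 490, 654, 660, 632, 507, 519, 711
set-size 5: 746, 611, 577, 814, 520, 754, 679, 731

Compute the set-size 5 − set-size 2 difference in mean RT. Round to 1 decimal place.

71.0 ms

M(set-size 2) = 5472/9 = 608.000
M(set-size 5) = 5432/8 = 679.000
Difference = 679.000 − 608.000 = 71.000 ms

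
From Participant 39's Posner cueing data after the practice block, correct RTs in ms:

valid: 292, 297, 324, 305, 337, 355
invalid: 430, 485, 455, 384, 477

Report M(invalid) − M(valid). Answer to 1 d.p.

M(valid) = 1910/6 = 318.333
M(invalid) = 2231/5 = 446.200
Difference = 446.200 − 318.333 = 127.867 ms

127.9 ms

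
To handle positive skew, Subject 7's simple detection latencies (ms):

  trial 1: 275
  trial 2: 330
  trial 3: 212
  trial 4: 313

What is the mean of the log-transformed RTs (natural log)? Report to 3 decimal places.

5.630

ln(RT): 5.6168, 5.7991, 5.3566, 5.7462
Σ ln(RT) = 22.5187
Mean = 22.5187/4 = 5.62966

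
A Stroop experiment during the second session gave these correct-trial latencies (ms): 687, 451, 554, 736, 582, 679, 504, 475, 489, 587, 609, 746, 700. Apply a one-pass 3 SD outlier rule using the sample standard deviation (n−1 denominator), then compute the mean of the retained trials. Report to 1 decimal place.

n = 13, ΣRT = 7799, M = 599.923
Σ(x−M)² = 125674.92; s = √(125674.92/12) = 102.337
Cutoffs: 599.923 ± 3·102.337 → [292.9, 906.9]
No RTs fall outside the cutoffs; all 13 retained. Mean = 7799/13 = 599.923

599.9 ms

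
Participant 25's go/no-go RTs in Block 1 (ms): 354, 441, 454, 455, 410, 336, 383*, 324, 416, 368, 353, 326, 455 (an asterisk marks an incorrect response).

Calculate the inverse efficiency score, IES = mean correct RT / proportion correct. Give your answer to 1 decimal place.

Correct trials (n=12): 354, 441, 454, 455, 410, 336, 324, 416, 368, 353, 326, 455
Mean correct RT = 4692/12 = 391.0000 ms
Proportion correct = 12/13
IES = 391.0000 / (12/13) = 423.583 ms

423.6 ms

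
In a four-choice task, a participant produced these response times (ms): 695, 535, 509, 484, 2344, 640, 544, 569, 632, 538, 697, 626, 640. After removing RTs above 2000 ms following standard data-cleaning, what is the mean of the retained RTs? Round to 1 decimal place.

592.4 ms

Excluded: 2344
Retained (n=12): Σ = 7109
Mean = 7109/12 = 592.4167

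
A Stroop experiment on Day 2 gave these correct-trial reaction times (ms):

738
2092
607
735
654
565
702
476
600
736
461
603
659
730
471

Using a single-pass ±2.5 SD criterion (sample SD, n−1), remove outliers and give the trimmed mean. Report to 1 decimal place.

624.1 ms

n = 15, ΣRT = 10829, M = 721.933
Σ(x−M)² = 2145134.93; s = √(2145134.93/14) = 391.438
Cutoffs: 721.933 ± 2.5·391.438 → [-256.7, 1700.5]
Outside: 2092 → excluded.
Retained (n=14): Σ = 8737, mean = 8737/14 = 624.071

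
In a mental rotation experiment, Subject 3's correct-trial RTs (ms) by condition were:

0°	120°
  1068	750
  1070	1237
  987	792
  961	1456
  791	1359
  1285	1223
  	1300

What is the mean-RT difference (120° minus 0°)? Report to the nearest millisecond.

133 ms

M(0°) = 6162/6 = 1027.000
M(120°) = 8117/7 = 1159.571
Difference = 1159.571 − 1027.000 = 132.571 ms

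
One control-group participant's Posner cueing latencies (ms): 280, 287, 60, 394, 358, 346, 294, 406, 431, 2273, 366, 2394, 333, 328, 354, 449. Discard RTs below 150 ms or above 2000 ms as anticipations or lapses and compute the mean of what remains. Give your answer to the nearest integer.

356 ms

Excluded: 60, 2273, 2394
Retained (n=13): Σ = 4626
Mean = 4626/13 = 355.8462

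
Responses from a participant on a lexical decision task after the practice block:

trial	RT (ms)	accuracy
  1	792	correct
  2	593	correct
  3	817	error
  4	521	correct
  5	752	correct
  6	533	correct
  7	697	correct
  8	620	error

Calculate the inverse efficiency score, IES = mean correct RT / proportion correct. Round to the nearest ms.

864 ms

Correct trials (n=6): 792, 593, 521, 752, 533, 697
Mean correct RT = 3888/6 = 648.0000 ms
Proportion correct = 6/8
IES = 648.0000 / (6/8) = 864.000 ms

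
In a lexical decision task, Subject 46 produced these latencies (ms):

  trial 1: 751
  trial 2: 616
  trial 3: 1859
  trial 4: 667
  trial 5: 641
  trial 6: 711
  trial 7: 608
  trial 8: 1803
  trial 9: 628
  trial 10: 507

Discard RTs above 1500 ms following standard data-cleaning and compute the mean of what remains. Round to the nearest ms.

641 ms

Excluded: 1803, 1859
Retained (n=8): Σ = 5129
Mean = 5129/8 = 641.1250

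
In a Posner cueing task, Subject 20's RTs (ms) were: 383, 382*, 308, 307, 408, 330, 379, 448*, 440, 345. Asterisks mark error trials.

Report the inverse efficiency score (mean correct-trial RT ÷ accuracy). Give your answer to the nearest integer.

Correct trials (n=8): 383, 308, 307, 408, 330, 379, 440, 345
Mean correct RT = 2900/8 = 362.5000 ms
Proportion correct = 8/10
IES = 362.5000 / (8/10) = 453.125 ms

453 ms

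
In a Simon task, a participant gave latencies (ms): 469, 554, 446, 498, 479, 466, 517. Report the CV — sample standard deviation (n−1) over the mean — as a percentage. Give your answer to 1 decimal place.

n = 7, Σ = 3429, M = 489.8571
Σ(x−M)² = 7962.857; s = √(7962.857/6) = 36.4300
CV = 36.4300 / 489.8571 = 0.07437 = 7.437%

7.4%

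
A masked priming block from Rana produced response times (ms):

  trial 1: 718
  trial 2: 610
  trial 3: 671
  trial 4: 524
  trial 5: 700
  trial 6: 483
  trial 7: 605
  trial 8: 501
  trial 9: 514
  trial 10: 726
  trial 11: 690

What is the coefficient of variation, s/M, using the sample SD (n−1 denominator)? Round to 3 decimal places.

0.153

n = 11, Σ = 6742, M = 612.9091
Σ(x−M)² = 87894.909; s = √(87894.909/10) = 93.7523
CV = 93.7523 / 612.9091 = 0.15296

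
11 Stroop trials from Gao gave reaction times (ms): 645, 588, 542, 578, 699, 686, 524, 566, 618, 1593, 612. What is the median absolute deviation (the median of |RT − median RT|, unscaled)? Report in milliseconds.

46 ms

Sorted: 524, 542, 566, 578, 588, 612, 618, 645, 686, 699, 1593 → median = 612
|x − 612|: 33, 24, 70, 34, 87, 74, 88, 46, 6, 981, 0
Sorted deviations: 0, 6, 24, 33, 34, 46, 70, 74, 87, 88, 981 → MAD = 46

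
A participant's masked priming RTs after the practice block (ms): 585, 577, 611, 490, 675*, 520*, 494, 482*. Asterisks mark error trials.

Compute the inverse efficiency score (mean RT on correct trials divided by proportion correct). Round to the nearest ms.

882 ms

Correct trials (n=5): 585, 577, 611, 490, 494
Mean correct RT = 2757/5 = 551.4000 ms
Proportion correct = 5/8
IES = 551.4000 / (5/8) = 882.240 ms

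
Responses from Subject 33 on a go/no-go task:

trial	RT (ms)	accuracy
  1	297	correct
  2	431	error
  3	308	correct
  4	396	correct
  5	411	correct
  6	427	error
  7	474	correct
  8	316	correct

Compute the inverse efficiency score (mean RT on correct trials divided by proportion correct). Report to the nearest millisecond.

489 ms

Correct trials (n=6): 297, 308, 396, 411, 474, 316
Mean correct RT = 2202/6 = 367.0000 ms
Proportion correct = 6/8
IES = 367.0000 / (6/8) = 489.333 ms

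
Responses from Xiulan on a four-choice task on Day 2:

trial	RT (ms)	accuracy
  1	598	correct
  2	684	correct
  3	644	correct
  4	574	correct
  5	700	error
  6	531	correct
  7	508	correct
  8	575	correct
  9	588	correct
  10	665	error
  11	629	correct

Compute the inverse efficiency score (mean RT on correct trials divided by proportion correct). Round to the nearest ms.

Correct trials (n=9): 598, 684, 644, 574, 531, 508, 575, 588, 629
Mean correct RT = 5331/9 = 592.3333 ms
Proportion correct = 9/11
IES = 592.3333 / (9/11) = 723.963 ms

724 ms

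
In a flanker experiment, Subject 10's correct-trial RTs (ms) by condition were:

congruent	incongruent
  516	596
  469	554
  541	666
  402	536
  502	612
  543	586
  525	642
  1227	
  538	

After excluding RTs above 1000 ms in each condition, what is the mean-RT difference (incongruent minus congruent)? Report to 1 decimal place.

94.4 ms

congruent: exclude 1227
M(congruent) = 4036/8 = 504.500
M(incongruent) = 4192/7 = 598.857
Difference = 598.857 − 504.500 = 94.357 ms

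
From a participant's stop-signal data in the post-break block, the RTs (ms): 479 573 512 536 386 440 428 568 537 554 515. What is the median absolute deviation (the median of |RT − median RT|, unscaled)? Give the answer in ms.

39 ms

Sorted: 386, 428, 440, 479, 512, 515, 536, 537, 554, 568, 573 → median = 515
|x − 515|: 36, 58, 3, 21, 129, 75, 87, 53, 22, 39, 0
Sorted deviations: 0, 3, 21, 22, 36, 39, 53, 58, 75, 87, 129 → MAD = 39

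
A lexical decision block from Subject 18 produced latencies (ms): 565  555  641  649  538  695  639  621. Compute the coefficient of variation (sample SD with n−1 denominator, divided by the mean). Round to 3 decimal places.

0.089

n = 8, Σ = 4903, M = 612.8750
Σ(x−M)² = 20836.875; s = √(20836.875/7) = 54.5591
CV = 54.5591 / 612.8750 = 0.08902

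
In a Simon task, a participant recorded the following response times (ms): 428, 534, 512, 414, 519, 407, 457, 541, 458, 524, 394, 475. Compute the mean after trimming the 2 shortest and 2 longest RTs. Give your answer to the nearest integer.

Sorted: 394, 407, 414, 428, 457, 458, 475, 512, 519, 524, 534, 541
Drop lowest 2 (394, 407) and highest 2 (534, 541)
Remaining (n=8): Σ = 3787, mean = 3787/8 = 473.375

473 ms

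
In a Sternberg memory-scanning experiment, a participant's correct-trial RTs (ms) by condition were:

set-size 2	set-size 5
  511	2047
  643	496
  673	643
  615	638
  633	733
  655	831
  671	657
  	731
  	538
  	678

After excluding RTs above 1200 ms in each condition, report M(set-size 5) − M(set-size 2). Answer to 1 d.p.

31.8 ms

set-size 5: exclude 2047
M(set-size 2) = 4401/7 = 628.714
M(set-size 5) = 5945/9 = 660.556
Difference = 660.556 − 628.714 = 31.841 ms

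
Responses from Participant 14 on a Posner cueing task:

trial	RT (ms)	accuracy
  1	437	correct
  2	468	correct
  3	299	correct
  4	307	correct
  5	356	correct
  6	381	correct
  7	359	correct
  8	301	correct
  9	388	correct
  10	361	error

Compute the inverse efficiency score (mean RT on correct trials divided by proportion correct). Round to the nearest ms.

Correct trials (n=9): 437, 468, 299, 307, 356, 381, 359, 301, 388
Mean correct RT = 3296/9 = 366.2222 ms
Proportion correct = 9/10
IES = 366.2222 / (9/10) = 406.914 ms

407 ms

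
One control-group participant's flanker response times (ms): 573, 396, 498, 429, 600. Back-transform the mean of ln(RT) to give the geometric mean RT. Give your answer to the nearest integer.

ln(RT): 6.3509, 5.9814, 6.2106, 6.0615, 6.3969
Mean ln(RT) = 31.0013/5 = 6.20026
Geometric mean = exp(6.20026) = 492.88 ms

493 ms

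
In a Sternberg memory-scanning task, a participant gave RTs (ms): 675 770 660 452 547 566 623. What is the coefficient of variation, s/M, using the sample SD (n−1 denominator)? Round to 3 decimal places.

n = 7, Σ = 4293, M = 613.2857
Σ(x−M)² = 63287.429; s = √(63287.429/6) = 102.7030
CV = 102.7030 / 613.2857 = 0.16746

0.167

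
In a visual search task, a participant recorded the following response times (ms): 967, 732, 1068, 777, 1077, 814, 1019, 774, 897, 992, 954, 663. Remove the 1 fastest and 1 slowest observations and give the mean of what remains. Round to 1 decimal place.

899.4 ms

Sorted: 663, 732, 774, 777, 814, 897, 954, 967, 992, 1019, 1068, 1077
Drop lowest 1 (663) and highest 1 (1077)
Remaining (n=10): Σ = 8994, mean = 8994/10 = 899.400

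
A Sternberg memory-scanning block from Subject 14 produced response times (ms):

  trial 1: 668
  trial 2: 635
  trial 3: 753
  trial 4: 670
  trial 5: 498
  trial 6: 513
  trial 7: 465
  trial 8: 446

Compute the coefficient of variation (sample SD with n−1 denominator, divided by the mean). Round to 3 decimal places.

n = 8, Σ = 4648, M = 581.0000
Σ(x−M)² = 91184.000; s = √(91184.000/7) = 114.1328
CV = 114.1328 / 581.0000 = 0.19644

0.196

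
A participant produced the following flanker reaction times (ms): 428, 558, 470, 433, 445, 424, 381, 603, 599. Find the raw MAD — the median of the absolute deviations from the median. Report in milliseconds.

25 ms

Sorted: 381, 424, 428, 433, 445, 470, 558, 599, 603 → median = 445
|x − 445|: 17, 113, 25, 12, 0, 21, 64, 158, 154
Sorted deviations: 0, 12, 17, 21, 25, 64, 113, 154, 158 → MAD = 25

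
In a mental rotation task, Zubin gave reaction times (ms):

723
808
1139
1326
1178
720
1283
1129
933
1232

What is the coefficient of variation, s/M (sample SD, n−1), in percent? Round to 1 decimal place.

n = 10, Σ = 10471, M = 1047.1000
Σ(x−M)² = 482132.900; s = √(482132.900/9) = 231.4526
CV = 231.4526 / 1047.1000 = 0.22104 = 22.104%

22.1%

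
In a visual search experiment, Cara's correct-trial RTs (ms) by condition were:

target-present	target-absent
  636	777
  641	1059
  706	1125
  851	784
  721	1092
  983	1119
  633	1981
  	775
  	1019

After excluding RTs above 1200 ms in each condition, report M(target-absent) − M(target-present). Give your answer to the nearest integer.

230 ms

target-absent: exclude 1981
M(target-present) = 5171/7 = 738.714
M(target-absent) = 7750/8 = 968.750
Difference = 968.750 − 738.714 = 230.036 ms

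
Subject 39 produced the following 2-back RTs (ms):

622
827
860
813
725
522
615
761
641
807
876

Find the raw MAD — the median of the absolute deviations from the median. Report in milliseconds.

Sorted: 522, 615, 622, 641, 725, 761, 807, 813, 827, 860, 876 → median = 761
|x − 761|: 139, 66, 99, 52, 36, 239, 146, 0, 120, 46, 115
Sorted deviations: 0, 36, 46, 52, 66, 99, 115, 120, 139, 146, 239 → MAD = 99

99 ms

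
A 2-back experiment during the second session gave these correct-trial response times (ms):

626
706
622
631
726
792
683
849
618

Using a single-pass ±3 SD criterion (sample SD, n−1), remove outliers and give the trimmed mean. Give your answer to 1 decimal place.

694.8 ms

n = 9, ΣRT = 6253, M = 694.778
Σ(x−M)² = 54465.56; s = √(54465.56/8) = 82.512
Cutoffs: 694.778 ± 3·82.512 → [447.2, 942.3]
No RTs fall outside the cutoffs; all 9 retained. Mean = 6253/9 = 694.778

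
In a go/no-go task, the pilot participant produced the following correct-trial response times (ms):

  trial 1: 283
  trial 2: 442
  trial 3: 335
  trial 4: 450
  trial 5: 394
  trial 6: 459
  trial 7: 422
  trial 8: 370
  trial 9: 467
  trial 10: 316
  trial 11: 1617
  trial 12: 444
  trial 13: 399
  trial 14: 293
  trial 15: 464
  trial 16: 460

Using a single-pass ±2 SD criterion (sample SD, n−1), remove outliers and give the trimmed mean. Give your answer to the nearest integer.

n = 16, ΣRT = 7615, M = 475.938
Σ(x−M)² = 1448530.94; s = √(1448530.94/15) = 310.755
Cutoffs: 475.938 ± 2·310.755 → [-145.6, 1097.4]
Outside: 1617 → excluded.
Retained (n=15): Σ = 5998, mean = 5998/15 = 399.867

400 ms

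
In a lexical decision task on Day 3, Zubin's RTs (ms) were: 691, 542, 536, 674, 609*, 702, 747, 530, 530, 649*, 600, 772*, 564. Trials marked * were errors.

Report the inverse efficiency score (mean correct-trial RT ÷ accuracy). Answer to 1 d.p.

Correct trials (n=10): 691, 542, 536, 674, 702, 747, 530, 530, 600, 564
Mean correct RT = 6116/10 = 611.6000 ms
Proportion correct = 10/13
IES = 611.6000 / (10/13) = 795.080 ms

795.1 ms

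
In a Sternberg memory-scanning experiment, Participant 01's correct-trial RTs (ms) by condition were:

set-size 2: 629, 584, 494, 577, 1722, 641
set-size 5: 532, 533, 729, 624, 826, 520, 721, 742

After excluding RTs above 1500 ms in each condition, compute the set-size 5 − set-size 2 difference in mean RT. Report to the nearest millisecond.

68 ms

set-size 2: exclude 1722
M(set-size 2) = 2925/5 = 585.000
M(set-size 5) = 5227/8 = 653.375
Difference = 653.375 − 585.000 = 68.375 ms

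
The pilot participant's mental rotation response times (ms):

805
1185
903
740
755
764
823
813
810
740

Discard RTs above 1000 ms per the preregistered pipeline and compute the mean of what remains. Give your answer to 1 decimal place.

794.8 ms

Excluded: 1185
Retained (n=9): Σ = 7153
Mean = 7153/9 = 794.7778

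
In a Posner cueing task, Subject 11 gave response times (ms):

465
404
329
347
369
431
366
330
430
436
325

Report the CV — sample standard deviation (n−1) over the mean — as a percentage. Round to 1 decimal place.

13.1%

n = 11, Σ = 4232, M = 384.7273
Σ(x−M)² = 25324.182; s = √(25324.182/10) = 50.3231
CV = 50.3231 / 384.7273 = 0.13080 = 13.080%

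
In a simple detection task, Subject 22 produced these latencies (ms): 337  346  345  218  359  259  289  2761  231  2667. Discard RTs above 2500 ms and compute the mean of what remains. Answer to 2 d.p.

Excluded: 2667, 2761
Retained (n=8): Σ = 2384
Mean = 2384/8 = 298.0000

298.00 ms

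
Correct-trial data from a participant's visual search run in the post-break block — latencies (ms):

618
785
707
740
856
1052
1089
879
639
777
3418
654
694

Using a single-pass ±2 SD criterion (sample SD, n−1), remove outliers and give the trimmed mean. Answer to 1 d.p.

n = 13, ΣRT = 12908, M = 992.923
Σ(x−M)² = 6631074.92; s = √(6631074.92/12) = 743.364
Cutoffs: 992.923 ± 2·743.364 → [-493.8, 2479.7]
Outside: 3418 → excluded.
Retained (n=12): Σ = 9490, mean = 9490/12 = 790.833

790.8 ms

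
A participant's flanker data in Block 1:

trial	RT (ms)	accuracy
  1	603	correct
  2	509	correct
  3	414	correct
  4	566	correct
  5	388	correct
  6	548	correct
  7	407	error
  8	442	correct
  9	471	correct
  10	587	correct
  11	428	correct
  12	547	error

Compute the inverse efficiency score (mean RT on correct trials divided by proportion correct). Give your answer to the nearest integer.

595 ms

Correct trials (n=10): 603, 509, 414, 566, 388, 548, 442, 471, 587, 428
Mean correct RT = 4956/10 = 495.6000 ms
Proportion correct = 10/12
IES = 495.6000 / (10/12) = 594.720 ms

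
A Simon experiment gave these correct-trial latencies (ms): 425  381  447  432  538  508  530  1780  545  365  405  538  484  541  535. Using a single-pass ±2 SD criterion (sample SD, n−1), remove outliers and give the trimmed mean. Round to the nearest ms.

n = 15, ΣRT = 8454, M = 563.600
Σ(x−M)² = 1641233.60; s = √(1641233.60/14) = 342.390
Cutoffs: 563.600 ± 2·342.390 → [-121.2, 1248.4]
Outside: 1780 → excluded.
Retained (n=14): Σ = 6674, mean = 6674/14 = 476.714

477 ms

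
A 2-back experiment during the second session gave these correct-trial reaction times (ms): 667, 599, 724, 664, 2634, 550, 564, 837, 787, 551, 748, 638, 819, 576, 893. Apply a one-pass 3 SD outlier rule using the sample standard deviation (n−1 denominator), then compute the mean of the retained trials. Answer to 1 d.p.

n = 15, ΣRT = 12251, M = 816.733
Σ(x−M)² = 3711586.93; s = √(3711586.93/14) = 514.892
Cutoffs: 816.733 ± 3·514.892 → [-727.9, 2361.4]
Outside: 2634 → excluded.
Retained (n=14): Σ = 9617, mean = 9617/14 = 686.929

686.9 ms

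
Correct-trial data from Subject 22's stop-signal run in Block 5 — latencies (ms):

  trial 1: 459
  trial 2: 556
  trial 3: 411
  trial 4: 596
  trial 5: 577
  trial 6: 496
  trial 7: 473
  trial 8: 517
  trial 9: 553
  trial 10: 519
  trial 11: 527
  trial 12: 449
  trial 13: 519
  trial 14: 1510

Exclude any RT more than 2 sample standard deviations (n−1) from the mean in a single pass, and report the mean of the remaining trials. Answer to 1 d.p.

511.7 ms

n = 14, ΣRT = 8162, M = 583.000
Σ(x−M)² = 959432.00; s = √(959432.00/13) = 271.666
Cutoffs: 583.000 ± 2·271.666 → [39.7, 1126.3]
Outside: 1510 → excluded.
Retained (n=13): Σ = 6652, mean = 6652/13 = 511.692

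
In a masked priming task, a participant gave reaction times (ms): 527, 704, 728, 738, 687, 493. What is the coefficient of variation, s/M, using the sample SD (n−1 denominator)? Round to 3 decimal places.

0.166

n = 6, Σ = 3877, M = 646.1667
Σ(x−M)² = 57802.833; s = √(57802.833/5) = 107.5201
CV = 107.5201 / 646.1667 = 0.16640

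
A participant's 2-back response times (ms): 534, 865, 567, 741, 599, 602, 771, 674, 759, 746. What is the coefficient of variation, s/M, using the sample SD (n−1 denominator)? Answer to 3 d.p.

n = 10, Σ = 6858, M = 685.8000
Σ(x−M)² = 103253.600; s = √(103253.600/9) = 107.1103
CV = 107.1103 / 685.8000 = 0.15618

0.156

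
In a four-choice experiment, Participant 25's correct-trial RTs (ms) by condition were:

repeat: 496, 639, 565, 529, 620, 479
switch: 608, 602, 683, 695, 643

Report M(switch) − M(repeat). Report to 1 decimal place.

91.5 ms

M(repeat) = 3328/6 = 554.667
M(switch) = 3231/5 = 646.200
Difference = 646.200 − 554.667 = 91.533 ms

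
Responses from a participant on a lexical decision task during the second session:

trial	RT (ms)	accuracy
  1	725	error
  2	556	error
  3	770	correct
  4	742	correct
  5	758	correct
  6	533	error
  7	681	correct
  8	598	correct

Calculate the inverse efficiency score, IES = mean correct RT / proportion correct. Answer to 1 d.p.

1135.7 ms

Correct trials (n=5): 770, 742, 758, 681, 598
Mean correct RT = 3549/5 = 709.8000 ms
Proportion correct = 5/8
IES = 709.8000 / (5/8) = 1135.680 ms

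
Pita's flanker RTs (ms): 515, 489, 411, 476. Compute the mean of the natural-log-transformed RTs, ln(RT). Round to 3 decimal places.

ln(RT): 6.2442, 6.1924, 6.0186, 6.1654
Σ ln(RT) = 24.6205
Mean = 24.6205/4 = 6.15514

6.155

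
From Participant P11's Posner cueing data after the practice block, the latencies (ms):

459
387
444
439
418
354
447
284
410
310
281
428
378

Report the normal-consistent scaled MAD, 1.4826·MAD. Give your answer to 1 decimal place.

50.4 ms

Sorted: 281, 284, 310, 354, 378, 387, 410, 418, 428, 439, 444, 447, 459 → median = 410
|x − 410| sorted: 0, 8, 18, 23, 29, 32, 34, 37, 49, 56, 100, 126, 129 → MAD = 34
Robust SD ≈ 1.4826 × 34 = 50.408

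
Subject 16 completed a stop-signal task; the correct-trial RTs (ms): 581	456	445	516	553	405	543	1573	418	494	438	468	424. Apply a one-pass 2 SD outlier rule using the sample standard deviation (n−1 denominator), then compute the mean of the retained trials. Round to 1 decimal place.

478.4 ms

n = 13, ΣRT = 7314, M = 562.615
Σ(x−M)² = 1143225.08; s = √(1143225.08/12) = 308.656
Cutoffs: 562.615 ± 2·308.656 → [-54.7, 1179.9]
Outside: 1573 → excluded.
Retained (n=12): Σ = 5741, mean = 5741/12 = 478.417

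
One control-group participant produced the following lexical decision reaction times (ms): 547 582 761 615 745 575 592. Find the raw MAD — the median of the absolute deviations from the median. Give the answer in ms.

23 ms

Sorted: 547, 575, 582, 592, 615, 745, 761 → median = 592
|x − 592|: 45, 10, 169, 23, 153, 17, 0
Sorted deviations: 0, 10, 17, 23, 45, 153, 169 → MAD = 23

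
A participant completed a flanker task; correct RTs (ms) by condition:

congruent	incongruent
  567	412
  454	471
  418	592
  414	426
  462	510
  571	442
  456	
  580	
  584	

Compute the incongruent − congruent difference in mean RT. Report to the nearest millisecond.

-25 ms

M(congruent) = 4506/9 = 500.667
M(incongruent) = 2853/6 = 475.500
Difference = 475.500 − 500.667 = -25.167 ms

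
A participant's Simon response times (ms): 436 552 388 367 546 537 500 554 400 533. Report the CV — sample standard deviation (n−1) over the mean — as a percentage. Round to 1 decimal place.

15.6%

n = 10, Σ = 4813, M = 481.3000
Σ(x−M)² = 51026.100; s = √(51026.100/9) = 75.2965
CV = 75.2965 / 481.3000 = 0.15644 = 15.644%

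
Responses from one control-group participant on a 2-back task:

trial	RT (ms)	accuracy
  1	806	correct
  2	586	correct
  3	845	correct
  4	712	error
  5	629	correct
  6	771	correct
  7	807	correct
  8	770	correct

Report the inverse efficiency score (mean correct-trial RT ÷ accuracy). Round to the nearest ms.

Correct trials (n=7): 806, 586, 845, 629, 771, 807, 770
Mean correct RT = 5214/7 = 744.8571 ms
Proportion correct = 7/8
IES = 744.8571 / (7/8) = 851.265 ms

851 ms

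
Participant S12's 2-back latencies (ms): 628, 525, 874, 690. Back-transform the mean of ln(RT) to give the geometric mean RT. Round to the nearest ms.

ln(RT): 6.4425, 6.2634, 6.7731, 6.5367
Mean ln(RT) = 26.0157/4 = 6.50393
Geometric mean = exp(6.50393) = 667.76 ms

668 ms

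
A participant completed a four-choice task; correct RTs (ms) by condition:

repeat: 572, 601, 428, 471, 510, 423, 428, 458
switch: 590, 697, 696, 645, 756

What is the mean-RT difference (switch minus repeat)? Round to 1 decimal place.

190.4 ms

M(repeat) = 3891/8 = 486.375
M(switch) = 3384/5 = 676.800
Difference = 676.800 − 486.375 = 190.425 ms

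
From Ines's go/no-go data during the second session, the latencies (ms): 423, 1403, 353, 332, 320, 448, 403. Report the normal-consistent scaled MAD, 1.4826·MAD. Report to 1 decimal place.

Sorted: 320, 332, 353, 403, 423, 448, 1403 → median = 403
|x − 403| sorted: 0, 20, 45, 50, 71, 83, 1000 → MAD = 50
Robust SD ≈ 1.4826 × 50 = 74.130

74.1 ms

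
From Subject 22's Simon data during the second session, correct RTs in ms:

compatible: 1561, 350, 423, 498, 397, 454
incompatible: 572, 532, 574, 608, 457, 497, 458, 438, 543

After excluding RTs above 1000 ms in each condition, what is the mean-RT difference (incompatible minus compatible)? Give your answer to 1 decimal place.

95.5 ms

compatible: exclude 1561
M(compatible) = 2122/5 = 424.400
M(incompatible) = 4679/9 = 519.889
Difference = 519.889 − 424.400 = 95.489 ms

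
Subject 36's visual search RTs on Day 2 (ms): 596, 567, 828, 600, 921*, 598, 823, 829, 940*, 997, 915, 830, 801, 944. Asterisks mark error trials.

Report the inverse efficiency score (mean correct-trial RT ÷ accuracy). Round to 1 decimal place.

Correct trials (n=12): 596, 567, 828, 600, 598, 823, 829, 997, 915, 830, 801, 944
Mean correct RT = 9328/12 = 777.3333 ms
Proportion correct = 12/14
IES = 777.3333 / (12/14) = 906.889 ms

906.9 ms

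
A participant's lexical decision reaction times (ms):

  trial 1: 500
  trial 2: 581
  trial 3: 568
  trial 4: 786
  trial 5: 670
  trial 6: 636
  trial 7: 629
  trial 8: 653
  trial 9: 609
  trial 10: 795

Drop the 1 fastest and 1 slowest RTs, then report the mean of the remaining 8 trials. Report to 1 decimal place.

Sorted: 500, 568, 581, 609, 629, 636, 653, 670, 786, 795
Drop lowest 1 (500) and highest 1 (795)
Remaining (n=8): Σ = 5132, mean = 5132/8 = 641.500

641.5 ms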